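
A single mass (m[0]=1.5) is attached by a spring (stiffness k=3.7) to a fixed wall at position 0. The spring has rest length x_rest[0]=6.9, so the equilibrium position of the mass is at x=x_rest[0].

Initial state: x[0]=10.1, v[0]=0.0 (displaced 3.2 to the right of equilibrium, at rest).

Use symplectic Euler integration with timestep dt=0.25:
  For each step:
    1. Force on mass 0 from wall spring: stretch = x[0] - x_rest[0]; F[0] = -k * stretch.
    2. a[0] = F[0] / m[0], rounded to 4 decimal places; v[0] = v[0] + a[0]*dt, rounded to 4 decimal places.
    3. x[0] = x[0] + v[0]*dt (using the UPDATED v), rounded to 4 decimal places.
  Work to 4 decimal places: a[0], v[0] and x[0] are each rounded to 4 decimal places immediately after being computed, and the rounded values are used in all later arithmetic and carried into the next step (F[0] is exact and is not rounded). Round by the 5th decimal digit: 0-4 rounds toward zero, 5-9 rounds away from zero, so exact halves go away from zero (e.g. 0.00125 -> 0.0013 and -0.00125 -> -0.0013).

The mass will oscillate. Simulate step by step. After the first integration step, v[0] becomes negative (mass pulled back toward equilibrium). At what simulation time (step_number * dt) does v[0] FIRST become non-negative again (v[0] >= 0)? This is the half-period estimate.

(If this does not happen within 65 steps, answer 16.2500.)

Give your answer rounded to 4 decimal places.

Answer: 2.0000

Derivation:
Step 0: x=[10.1000] v=[0.0000]
Step 1: x=[9.6067] v=[-1.9733]
Step 2: x=[8.6961] v=[-3.6424]
Step 3: x=[7.5086] v=[-4.7500]
Step 4: x=[6.2273] v=[-5.1253]
Step 5: x=[5.0497] v=[-4.7105]
Step 6: x=[4.1573] v=[-3.5695]
Step 7: x=[3.6878] v=[-1.8782]
Step 8: x=[3.7135] v=[0.1027]
First v>=0 after going negative at step 8, time=2.0000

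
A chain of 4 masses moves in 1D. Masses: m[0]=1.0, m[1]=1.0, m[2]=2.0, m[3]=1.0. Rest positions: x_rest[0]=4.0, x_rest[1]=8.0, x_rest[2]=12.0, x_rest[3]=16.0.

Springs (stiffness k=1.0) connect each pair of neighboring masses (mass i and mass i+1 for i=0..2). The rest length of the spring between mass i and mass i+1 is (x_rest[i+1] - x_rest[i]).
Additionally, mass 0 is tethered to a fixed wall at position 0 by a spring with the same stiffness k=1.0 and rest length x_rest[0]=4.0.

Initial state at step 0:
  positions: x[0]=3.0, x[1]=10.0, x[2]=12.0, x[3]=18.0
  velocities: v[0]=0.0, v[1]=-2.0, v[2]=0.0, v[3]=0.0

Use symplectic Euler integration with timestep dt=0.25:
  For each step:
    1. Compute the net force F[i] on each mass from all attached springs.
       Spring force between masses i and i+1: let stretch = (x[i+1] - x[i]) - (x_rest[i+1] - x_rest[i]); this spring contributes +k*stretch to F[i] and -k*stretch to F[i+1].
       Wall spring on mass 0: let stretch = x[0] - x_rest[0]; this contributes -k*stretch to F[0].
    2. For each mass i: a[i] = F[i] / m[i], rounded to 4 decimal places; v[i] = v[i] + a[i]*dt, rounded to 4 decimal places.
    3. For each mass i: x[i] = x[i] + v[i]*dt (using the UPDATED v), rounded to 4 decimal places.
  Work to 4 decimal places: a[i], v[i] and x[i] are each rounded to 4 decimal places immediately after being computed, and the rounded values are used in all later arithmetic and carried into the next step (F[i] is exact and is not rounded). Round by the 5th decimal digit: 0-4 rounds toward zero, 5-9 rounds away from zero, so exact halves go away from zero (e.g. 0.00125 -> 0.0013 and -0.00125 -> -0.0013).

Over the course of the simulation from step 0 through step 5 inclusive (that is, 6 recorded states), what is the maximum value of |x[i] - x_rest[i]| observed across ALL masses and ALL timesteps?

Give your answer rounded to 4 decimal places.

Step 0: x=[3.0000 10.0000 12.0000 18.0000] v=[0.0000 -2.0000 0.0000 0.0000]
Step 1: x=[3.2500 9.1875 12.1250 17.8750] v=[1.0000 -3.2500 0.5000 -0.5000]
Step 2: x=[3.6680 8.1875 12.3379 17.6406] v=[1.6719 -4.0000 0.8516 -0.9375]
Step 3: x=[4.1392 7.1644 12.5868 17.3248] v=[1.8848 -4.0923 0.9957 -1.2632]
Step 4: x=[4.5408 6.2912 12.8144 16.9629] v=[1.6063 -3.4930 0.9102 -1.4477]
Step 5: x=[4.7680 5.7163 12.9678 16.5917] v=[0.9087 -2.2998 0.6134 -1.4848]
Max displacement = 2.2837

Answer: 2.2837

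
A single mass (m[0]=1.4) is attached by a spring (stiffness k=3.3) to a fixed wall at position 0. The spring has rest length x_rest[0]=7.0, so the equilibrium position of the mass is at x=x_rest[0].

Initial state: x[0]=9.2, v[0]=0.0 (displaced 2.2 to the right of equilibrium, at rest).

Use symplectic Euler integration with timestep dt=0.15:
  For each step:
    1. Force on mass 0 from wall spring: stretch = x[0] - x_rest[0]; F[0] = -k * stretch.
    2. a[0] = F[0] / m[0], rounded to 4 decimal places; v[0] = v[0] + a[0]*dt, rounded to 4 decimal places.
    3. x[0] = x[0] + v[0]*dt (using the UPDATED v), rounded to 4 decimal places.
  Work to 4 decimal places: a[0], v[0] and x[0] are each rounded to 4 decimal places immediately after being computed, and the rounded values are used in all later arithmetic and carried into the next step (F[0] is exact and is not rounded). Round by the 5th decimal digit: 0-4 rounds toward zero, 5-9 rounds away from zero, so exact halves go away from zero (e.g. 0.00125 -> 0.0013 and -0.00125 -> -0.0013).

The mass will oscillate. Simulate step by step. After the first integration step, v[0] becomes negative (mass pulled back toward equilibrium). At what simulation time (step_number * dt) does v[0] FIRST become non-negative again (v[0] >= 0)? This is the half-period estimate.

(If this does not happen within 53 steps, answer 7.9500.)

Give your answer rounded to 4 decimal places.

Step 0: x=[9.2000] v=[0.0000]
Step 1: x=[9.0833] v=[-0.7779]
Step 2: x=[8.8561] v=[-1.5145]
Step 3: x=[8.5305] v=[-2.1708]
Step 4: x=[8.1237] v=[-2.7119]
Step 5: x=[7.6573] v=[-3.1092]
Step 6: x=[7.1561] v=[-3.3416]
Step 7: x=[6.6466] v=[-3.3968]
Step 8: x=[6.1558] v=[-3.2719]
Step 9: x=[5.7098] v=[-2.9734]
Step 10: x=[5.3322] v=[-2.5172]
Step 11: x=[5.0431] v=[-1.9275]
Step 12: x=[4.8578] v=[-1.2356]
Step 13: x=[4.7861] v=[-0.4782]
Step 14: x=[4.8318] v=[0.3046]
First v>=0 after going negative at step 14, time=2.1000

Answer: 2.1000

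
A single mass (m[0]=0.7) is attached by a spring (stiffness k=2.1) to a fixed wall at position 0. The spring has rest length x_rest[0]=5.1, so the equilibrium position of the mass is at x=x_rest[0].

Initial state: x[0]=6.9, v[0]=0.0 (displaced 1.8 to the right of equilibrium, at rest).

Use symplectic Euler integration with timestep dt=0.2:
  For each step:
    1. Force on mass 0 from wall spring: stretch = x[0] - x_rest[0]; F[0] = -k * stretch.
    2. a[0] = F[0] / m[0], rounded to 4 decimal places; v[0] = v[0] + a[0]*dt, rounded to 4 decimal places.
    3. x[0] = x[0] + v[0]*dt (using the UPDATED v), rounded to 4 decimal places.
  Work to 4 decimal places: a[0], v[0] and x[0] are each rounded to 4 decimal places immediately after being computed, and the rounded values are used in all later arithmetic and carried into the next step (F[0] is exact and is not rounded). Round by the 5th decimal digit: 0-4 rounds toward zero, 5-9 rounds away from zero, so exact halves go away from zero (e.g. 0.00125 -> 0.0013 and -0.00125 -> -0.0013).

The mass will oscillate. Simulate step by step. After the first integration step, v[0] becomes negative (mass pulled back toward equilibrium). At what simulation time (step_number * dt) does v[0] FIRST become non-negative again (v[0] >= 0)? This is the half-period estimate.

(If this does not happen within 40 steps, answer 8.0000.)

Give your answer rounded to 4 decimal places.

Step 0: x=[6.9000] v=[0.0000]
Step 1: x=[6.6840] v=[-1.0800]
Step 2: x=[6.2779] v=[-2.0304]
Step 3: x=[5.7305] v=[-2.7371]
Step 4: x=[5.1074] v=[-3.1154]
Step 5: x=[4.4834] v=[-3.1198]
Step 6: x=[3.9334] v=[-2.7498]
Step 7: x=[3.5234] v=[-2.0498]
Step 8: x=[3.3026] v=[-1.1038]
Step 9: x=[3.2975] v=[-0.0254]
Step 10: x=[3.5087] v=[1.0561]
First v>=0 after going negative at step 10, time=2.0000

Answer: 2.0000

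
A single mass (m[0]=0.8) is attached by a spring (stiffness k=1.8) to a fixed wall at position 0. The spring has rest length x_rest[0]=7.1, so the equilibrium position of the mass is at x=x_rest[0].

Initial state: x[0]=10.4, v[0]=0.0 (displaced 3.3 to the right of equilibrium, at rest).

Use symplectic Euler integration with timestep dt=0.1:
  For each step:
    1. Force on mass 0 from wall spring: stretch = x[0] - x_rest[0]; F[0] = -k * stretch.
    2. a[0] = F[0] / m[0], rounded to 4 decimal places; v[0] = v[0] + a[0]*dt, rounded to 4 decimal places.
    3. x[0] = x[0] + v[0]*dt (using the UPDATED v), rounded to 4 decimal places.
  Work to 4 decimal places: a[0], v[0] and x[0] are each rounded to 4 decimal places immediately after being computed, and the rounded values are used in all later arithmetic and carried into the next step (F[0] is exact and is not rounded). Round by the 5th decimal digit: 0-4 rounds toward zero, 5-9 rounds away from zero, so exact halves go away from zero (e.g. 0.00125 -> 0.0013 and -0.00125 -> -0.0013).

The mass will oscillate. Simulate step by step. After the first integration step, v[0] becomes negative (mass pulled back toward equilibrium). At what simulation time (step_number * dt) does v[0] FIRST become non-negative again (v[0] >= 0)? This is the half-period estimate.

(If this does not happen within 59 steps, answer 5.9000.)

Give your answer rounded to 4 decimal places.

Step 0: x=[10.4000] v=[0.0000]
Step 1: x=[10.3258] v=[-0.7425]
Step 2: x=[10.1790] v=[-1.4683]
Step 3: x=[9.9629] v=[-2.1611]
Step 4: x=[9.6824] v=[-2.8053]
Step 5: x=[9.3438] v=[-3.3863]
Step 6: x=[8.9547] v=[-3.8912]
Step 7: x=[8.5239] v=[-4.3085]
Step 8: x=[8.0610] v=[-4.6289]
Step 9: x=[7.5765] v=[-4.8451]
Step 10: x=[7.0813] v=[-4.9523]
Step 11: x=[6.5865] v=[-4.9481]
Step 12: x=[6.1032] v=[-4.8326]
Step 13: x=[5.6424] v=[-4.6083]
Step 14: x=[5.2144] v=[-4.2803]
Step 15: x=[4.8288] v=[-3.8560]
Step 16: x=[4.4943] v=[-3.3450]
Step 17: x=[4.2184] v=[-2.7587]
Step 18: x=[4.0074] v=[-2.1103]
Step 19: x=[3.8660] v=[-1.4145]
Step 20: x=[3.7973] v=[-0.6869]
Step 21: x=[3.8029] v=[0.0562]
First v>=0 after going negative at step 21, time=2.1000

Answer: 2.1000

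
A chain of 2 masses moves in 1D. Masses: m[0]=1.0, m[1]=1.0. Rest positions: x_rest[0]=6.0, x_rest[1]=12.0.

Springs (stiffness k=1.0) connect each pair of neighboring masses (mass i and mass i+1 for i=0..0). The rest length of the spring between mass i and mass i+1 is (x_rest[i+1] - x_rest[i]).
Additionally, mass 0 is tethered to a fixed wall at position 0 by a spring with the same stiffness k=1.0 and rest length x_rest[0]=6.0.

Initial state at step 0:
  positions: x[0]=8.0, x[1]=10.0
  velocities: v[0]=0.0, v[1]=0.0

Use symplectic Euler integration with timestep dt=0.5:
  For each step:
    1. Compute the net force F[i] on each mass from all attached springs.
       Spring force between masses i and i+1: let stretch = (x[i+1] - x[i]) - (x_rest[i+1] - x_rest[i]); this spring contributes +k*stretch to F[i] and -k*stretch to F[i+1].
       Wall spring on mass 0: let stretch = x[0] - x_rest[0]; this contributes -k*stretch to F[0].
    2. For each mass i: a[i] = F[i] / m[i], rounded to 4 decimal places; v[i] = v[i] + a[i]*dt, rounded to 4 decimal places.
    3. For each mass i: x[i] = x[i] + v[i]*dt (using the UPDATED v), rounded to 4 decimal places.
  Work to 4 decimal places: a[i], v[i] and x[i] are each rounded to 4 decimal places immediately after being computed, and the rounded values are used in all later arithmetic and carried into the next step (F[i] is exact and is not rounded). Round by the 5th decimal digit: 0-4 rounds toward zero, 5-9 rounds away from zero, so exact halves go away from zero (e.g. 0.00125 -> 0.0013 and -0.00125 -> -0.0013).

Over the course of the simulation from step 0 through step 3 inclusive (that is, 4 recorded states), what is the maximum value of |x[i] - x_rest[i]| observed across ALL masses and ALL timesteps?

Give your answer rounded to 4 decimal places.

Answer: 2.6562

Derivation:
Step 0: x=[8.0000 10.0000] v=[0.0000 0.0000]
Step 1: x=[6.5000 11.0000] v=[-3.0000 2.0000]
Step 2: x=[4.5000 12.3750] v=[-4.0000 2.7500]
Step 3: x=[3.3438 13.2813] v=[-2.3125 1.8125]
Max displacement = 2.6562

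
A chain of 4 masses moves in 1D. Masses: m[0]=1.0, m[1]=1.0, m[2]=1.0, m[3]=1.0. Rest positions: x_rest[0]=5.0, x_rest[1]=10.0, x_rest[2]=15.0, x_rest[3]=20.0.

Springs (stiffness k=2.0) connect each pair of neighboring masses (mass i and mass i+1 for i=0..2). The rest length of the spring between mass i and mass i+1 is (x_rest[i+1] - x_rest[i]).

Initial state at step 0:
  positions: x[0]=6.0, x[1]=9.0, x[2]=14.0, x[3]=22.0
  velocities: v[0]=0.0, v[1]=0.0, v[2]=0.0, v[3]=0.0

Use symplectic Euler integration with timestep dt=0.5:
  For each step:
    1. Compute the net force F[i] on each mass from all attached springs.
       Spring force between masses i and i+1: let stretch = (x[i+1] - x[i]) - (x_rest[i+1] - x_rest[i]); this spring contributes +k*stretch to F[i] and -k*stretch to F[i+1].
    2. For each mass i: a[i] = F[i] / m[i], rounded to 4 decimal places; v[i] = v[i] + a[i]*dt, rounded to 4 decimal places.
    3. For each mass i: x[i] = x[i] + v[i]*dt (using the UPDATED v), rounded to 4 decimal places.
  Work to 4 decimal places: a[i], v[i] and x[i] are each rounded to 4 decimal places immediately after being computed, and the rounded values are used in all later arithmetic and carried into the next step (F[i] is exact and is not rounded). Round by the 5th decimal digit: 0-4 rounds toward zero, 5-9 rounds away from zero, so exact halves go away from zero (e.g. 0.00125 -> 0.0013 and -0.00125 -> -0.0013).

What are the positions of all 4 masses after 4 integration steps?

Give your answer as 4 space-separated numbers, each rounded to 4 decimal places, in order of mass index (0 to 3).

Step 0: x=[6.0000 9.0000 14.0000 22.0000] v=[0.0000 0.0000 0.0000 0.0000]
Step 1: x=[5.0000 10.0000 15.5000 20.5000] v=[-2.0000 2.0000 3.0000 -3.0000]
Step 2: x=[4.0000 11.2500 16.7500 19.0000] v=[-2.0000 2.5000 2.5000 -3.0000]
Step 3: x=[4.1250 11.6250 16.3750 18.8750] v=[0.2500 0.7500 -0.7500 -0.2500]
Step 4: x=[5.5000 10.6250 14.8750 20.0000] v=[2.7500 -2.0000 -3.0000 2.2500]

Answer: 5.5000 10.6250 14.8750 20.0000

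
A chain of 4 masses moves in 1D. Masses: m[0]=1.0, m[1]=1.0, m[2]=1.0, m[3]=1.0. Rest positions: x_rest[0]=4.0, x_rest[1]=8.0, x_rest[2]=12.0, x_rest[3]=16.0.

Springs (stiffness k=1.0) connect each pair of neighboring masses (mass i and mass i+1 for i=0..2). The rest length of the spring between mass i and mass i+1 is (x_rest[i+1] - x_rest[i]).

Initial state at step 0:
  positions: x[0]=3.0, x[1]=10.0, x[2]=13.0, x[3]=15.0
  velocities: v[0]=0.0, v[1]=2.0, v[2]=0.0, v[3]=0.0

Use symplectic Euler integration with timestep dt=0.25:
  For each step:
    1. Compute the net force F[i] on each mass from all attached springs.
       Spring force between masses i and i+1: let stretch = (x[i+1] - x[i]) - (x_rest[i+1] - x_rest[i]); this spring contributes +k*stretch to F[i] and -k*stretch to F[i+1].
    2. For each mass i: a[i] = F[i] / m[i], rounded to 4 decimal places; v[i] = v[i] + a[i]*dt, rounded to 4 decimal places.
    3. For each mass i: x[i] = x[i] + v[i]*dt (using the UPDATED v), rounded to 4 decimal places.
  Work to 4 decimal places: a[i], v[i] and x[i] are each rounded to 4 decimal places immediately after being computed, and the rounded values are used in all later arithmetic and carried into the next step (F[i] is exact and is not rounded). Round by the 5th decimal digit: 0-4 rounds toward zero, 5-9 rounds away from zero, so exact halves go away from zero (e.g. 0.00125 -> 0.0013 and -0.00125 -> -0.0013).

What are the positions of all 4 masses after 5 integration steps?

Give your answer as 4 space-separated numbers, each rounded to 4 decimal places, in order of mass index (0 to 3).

Step 0: x=[3.0000 10.0000 13.0000 15.0000] v=[0.0000 2.0000 0.0000 0.0000]
Step 1: x=[3.1875 10.2500 12.9375 15.1250] v=[0.7500 1.0000 -0.2500 0.5000]
Step 2: x=[3.5664 10.2266 12.8438 15.3633] v=[1.5156 -0.0938 -0.3750 0.9531]
Step 3: x=[4.1116 9.9505 12.7440 15.6941] v=[2.1807 -1.1046 -0.3994 1.3232]
Step 4: x=[4.7717 9.4840 12.6539 16.0905] v=[2.6404 -1.8660 -0.3603 1.5857]
Step 5: x=[5.4763 8.9211 12.5805 16.5222] v=[2.8185 -2.2516 -0.2936 1.7266]

Answer: 5.4763 8.9211 12.5805 16.5222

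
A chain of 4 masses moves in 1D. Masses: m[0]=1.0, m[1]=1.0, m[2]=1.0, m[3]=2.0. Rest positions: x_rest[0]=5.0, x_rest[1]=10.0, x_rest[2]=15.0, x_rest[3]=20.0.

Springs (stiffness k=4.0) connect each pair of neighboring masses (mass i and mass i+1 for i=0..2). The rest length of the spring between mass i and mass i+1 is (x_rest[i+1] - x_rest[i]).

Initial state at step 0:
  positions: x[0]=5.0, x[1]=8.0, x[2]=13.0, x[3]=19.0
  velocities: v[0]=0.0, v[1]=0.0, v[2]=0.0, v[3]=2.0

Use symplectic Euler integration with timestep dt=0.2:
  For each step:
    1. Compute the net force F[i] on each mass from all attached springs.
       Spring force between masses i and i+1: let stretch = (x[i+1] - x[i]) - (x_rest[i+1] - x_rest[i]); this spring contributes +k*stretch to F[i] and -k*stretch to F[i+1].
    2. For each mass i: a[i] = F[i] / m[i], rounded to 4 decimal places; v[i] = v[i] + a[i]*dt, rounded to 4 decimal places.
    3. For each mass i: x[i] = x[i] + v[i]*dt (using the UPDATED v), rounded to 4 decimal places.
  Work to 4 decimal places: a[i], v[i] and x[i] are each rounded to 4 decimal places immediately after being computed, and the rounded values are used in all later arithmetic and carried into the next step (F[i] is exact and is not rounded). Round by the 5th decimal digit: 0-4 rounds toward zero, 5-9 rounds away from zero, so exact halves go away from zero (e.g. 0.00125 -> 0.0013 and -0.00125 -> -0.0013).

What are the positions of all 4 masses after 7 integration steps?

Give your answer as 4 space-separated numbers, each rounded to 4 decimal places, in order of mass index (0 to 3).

Answer: 3.3728 9.5718 16.1098 20.2727

Derivation:
Step 0: x=[5.0000 8.0000 13.0000 19.0000] v=[0.0000 0.0000 0.0000 2.0000]
Step 1: x=[4.6800 8.3200 13.1600 19.3200] v=[-1.6000 1.6000 0.8000 1.6000]
Step 2: x=[4.1424 8.8320 13.5312 19.5472] v=[-2.6880 2.5600 1.8560 1.1360]
Step 3: x=[3.5551 9.3455 14.1131 19.6931] v=[-2.9363 2.5677 2.9094 0.7296]
Step 4: x=[3.0943 9.6954 14.8250 19.7926] v=[-2.3040 1.7495 3.5593 0.4976]
Step 5: x=[2.8897 9.8099 15.5109 19.8947] v=[-1.0231 0.5723 3.4297 0.5106]
Step 6: x=[2.9923 9.7293 15.9861 20.0461] v=[0.5131 -0.4031 2.3759 0.7571]
Step 7: x=[3.3728 9.5718 16.1098 20.2727] v=[1.9027 -0.7873 0.6185 1.1331]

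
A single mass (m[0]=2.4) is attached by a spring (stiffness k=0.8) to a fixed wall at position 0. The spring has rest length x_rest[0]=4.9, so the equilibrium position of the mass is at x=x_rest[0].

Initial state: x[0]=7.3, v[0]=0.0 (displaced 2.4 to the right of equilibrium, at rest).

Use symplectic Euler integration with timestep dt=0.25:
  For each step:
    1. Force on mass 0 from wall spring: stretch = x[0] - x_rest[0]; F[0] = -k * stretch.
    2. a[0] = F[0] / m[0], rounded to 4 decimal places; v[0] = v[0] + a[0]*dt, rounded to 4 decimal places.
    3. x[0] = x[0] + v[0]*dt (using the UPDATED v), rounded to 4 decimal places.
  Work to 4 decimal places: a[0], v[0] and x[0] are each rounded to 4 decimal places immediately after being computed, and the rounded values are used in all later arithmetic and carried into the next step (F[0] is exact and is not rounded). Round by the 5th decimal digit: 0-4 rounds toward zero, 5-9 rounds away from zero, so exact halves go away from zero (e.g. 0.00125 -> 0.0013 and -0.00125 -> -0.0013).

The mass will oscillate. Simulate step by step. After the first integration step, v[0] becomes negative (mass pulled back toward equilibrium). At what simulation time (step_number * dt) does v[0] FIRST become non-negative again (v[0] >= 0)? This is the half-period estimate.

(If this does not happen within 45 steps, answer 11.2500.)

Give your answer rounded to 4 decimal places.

Answer: 5.5000

Derivation:
Step 0: x=[7.3000] v=[0.0000]
Step 1: x=[7.2500] v=[-0.2000]
Step 2: x=[7.1511] v=[-0.3958]
Step 3: x=[7.0053] v=[-0.5834]
Step 4: x=[6.8156] v=[-0.7589]
Step 5: x=[6.5860] v=[-0.9185]
Step 6: x=[6.3213] v=[-1.0590]
Step 7: x=[6.0269] v=[-1.1775]
Step 8: x=[5.7091] v=[-1.2714]
Step 9: x=[5.3744] v=[-1.3388]
Step 10: x=[5.0298] v=[-1.3783]
Step 11: x=[4.6825] v=[-1.3891]
Step 12: x=[4.3398] v=[-1.3710]
Step 13: x=[4.0087] v=[-1.3243]
Step 14: x=[3.6962] v=[-1.2500]
Step 15: x=[3.4088] v=[-1.1497]
Step 16: x=[3.1525] v=[-1.0254]
Step 17: x=[2.9326] v=[-0.8798]
Step 18: x=[2.7536] v=[-0.7159]
Step 19: x=[2.6194] v=[-0.5370]
Step 20: x=[2.5327] v=[-0.3470]
Step 21: x=[2.4953] v=[-0.1497]
Step 22: x=[2.5080] v=[0.0507]
First v>=0 after going negative at step 22, time=5.5000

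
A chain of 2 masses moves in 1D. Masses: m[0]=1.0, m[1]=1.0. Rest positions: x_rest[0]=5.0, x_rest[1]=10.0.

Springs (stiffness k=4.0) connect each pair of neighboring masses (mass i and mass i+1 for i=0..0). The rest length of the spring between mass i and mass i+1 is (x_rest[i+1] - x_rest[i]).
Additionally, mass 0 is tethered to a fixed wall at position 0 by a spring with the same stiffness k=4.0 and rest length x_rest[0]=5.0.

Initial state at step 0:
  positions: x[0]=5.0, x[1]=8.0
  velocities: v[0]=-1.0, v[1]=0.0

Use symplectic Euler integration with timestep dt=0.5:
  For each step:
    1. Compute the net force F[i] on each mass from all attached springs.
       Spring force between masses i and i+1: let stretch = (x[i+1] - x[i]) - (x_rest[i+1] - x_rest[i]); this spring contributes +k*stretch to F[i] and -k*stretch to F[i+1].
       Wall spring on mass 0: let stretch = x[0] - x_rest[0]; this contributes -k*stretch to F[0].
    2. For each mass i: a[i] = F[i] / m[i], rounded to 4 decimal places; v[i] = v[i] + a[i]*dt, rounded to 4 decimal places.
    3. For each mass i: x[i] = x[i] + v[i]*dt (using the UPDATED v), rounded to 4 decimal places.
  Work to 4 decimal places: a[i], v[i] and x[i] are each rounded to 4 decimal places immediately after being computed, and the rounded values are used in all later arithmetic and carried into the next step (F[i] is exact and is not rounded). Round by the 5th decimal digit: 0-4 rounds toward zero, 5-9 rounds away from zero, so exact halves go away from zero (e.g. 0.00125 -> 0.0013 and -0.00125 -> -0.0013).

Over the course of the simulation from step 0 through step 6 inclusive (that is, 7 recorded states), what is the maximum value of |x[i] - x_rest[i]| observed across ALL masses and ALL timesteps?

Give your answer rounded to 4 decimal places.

Answer: 2.5000

Derivation:
Step 0: x=[5.0000 8.0000] v=[-1.0000 0.0000]
Step 1: x=[2.5000 10.0000] v=[-5.0000 4.0000]
Step 2: x=[5.0000 9.5000] v=[5.0000 -1.0000]
Step 3: x=[7.0000 9.5000] v=[4.0000 0.0000]
Step 4: x=[4.5000 12.0000] v=[-5.0000 5.0000]
Step 5: x=[5.0000 12.0000] v=[1.0000 0.0000]
Step 6: x=[7.5000 10.0000] v=[5.0000 -4.0000]
Max displacement = 2.5000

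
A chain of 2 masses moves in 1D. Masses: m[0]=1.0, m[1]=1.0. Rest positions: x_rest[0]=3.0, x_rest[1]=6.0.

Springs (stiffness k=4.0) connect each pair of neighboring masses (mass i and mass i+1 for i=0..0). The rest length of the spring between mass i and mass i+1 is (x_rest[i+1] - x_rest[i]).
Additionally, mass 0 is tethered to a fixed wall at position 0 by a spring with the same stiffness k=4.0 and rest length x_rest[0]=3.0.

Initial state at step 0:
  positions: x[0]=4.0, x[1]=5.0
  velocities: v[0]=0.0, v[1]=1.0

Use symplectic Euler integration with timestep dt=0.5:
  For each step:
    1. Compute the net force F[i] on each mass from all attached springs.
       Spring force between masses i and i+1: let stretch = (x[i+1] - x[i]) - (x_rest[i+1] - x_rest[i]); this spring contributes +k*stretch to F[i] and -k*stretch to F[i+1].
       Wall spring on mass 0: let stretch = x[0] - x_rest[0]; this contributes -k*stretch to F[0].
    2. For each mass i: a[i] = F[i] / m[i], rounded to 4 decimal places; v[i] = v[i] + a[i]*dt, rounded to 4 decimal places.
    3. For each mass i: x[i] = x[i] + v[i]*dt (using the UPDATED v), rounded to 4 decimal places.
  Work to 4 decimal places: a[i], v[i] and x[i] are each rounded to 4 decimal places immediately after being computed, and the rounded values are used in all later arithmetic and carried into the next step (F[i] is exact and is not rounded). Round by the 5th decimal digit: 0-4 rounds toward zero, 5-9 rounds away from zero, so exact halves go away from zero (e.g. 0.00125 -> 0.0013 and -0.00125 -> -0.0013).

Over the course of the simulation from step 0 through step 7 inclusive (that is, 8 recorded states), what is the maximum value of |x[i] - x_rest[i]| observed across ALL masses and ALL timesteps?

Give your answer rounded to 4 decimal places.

Answer: 2.5000

Derivation:
Step 0: x=[4.0000 5.0000] v=[0.0000 1.0000]
Step 1: x=[1.0000 7.5000] v=[-6.0000 5.0000]
Step 2: x=[3.5000 6.5000] v=[5.0000 -2.0000]
Step 3: x=[5.5000 5.5000] v=[4.0000 -2.0000]
Step 4: x=[2.0000 7.5000] v=[-7.0000 4.0000]
Step 5: x=[2.0000 7.0000] v=[0.0000 -1.0000]
Step 6: x=[5.0000 4.5000] v=[6.0000 -5.0000]
Step 7: x=[2.5000 5.5000] v=[-5.0000 2.0000]
Max displacement = 2.5000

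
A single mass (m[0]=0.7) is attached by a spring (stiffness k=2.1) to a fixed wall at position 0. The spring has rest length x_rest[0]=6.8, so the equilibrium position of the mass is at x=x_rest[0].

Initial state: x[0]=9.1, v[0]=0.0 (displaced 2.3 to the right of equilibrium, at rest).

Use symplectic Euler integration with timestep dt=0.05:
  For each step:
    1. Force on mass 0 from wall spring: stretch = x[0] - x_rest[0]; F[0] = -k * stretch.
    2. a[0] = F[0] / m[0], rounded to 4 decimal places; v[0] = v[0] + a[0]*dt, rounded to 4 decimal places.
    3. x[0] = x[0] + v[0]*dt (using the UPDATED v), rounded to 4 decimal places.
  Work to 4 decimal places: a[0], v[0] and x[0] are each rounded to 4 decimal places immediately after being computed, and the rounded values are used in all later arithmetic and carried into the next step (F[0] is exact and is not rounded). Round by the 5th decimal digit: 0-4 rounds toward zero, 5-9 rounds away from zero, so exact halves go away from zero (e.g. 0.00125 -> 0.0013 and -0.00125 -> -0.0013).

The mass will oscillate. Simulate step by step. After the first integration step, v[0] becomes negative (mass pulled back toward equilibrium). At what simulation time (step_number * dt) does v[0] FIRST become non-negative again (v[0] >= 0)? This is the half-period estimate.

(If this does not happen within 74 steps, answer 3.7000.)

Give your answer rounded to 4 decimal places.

Step 0: x=[9.1000] v=[0.0000]
Step 1: x=[9.0828] v=[-0.3450]
Step 2: x=[9.0484] v=[-0.6874]
Step 3: x=[8.9972] v=[-1.0247]
Step 4: x=[8.9295] v=[-1.3543]
Step 5: x=[8.8458] v=[-1.6737]
Step 6: x=[8.7468] v=[-1.9806]
Step 7: x=[8.6332] v=[-2.2726]
Step 8: x=[8.5058] v=[-2.5476]
Step 9: x=[8.3656] v=[-2.8035]
Step 10: x=[8.2137] v=[-3.0383]
Step 11: x=[8.0512] v=[-3.2504]
Step 12: x=[7.8793] v=[-3.4381]
Step 13: x=[7.6993] v=[-3.6000]
Step 14: x=[7.5126] v=[-3.7349]
Step 15: x=[7.3205] v=[-3.8418]
Step 16: x=[7.1245] v=[-3.9199]
Step 17: x=[6.9261] v=[-3.9686]
Step 18: x=[6.7267] v=[-3.9875]
Step 19: x=[6.5279] v=[-3.9765]
Step 20: x=[6.3311] v=[-3.9357]
Step 21: x=[6.1378] v=[-3.8654]
Step 22: x=[5.9495] v=[-3.7661]
Step 23: x=[5.7676] v=[-3.6385]
Step 24: x=[5.5934] v=[-3.4836]
Step 25: x=[5.4283] v=[-3.3026]
Step 26: x=[5.2735] v=[-3.0968]
Step 27: x=[5.1301] v=[-2.8678]
Step 28: x=[4.9992] v=[-2.6173]
Step 29: x=[4.8818] v=[-2.3472]
Step 30: x=[4.7788] v=[-2.0595]
Step 31: x=[4.6910] v=[-1.7563]
Step 32: x=[4.6190] v=[-1.4400]
Step 33: x=[4.5634] v=[-1.1129]
Step 34: x=[4.5245] v=[-0.7774]
Step 35: x=[4.5027] v=[-0.4361]
Step 36: x=[4.4981] v=[-0.0915]
Step 37: x=[4.5108] v=[0.2538]
First v>=0 after going negative at step 37, time=1.8500

Answer: 1.8500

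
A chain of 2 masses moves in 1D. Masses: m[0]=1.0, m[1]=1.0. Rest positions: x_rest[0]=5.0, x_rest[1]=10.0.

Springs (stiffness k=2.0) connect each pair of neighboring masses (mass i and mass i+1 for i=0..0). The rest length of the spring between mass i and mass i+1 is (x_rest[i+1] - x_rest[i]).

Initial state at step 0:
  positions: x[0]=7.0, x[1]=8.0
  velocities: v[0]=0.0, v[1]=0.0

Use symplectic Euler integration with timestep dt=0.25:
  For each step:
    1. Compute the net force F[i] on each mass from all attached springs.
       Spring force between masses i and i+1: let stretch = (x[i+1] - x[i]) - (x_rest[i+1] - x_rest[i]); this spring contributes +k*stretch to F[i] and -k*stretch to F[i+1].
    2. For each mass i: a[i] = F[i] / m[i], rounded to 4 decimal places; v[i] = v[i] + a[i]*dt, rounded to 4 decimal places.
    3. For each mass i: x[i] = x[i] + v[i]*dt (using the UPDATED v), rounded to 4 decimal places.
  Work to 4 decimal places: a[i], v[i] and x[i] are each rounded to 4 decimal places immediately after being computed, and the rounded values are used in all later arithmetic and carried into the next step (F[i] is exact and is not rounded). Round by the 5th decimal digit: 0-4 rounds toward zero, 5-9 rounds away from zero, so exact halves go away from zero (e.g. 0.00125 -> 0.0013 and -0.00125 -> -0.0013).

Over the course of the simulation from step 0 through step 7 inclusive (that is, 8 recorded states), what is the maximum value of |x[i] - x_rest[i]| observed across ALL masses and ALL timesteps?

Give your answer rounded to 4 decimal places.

Step 0: x=[7.0000 8.0000] v=[0.0000 0.0000]
Step 1: x=[6.5000 8.5000] v=[-2.0000 2.0000]
Step 2: x=[5.6250 9.3750] v=[-3.5000 3.5000]
Step 3: x=[4.5938 10.4063] v=[-4.1250 4.1250]
Step 4: x=[3.6641 11.3360] v=[-3.7188 3.7188]
Step 5: x=[3.0684 11.9317] v=[-2.3829 2.3829]
Step 6: x=[2.9556 12.0445] v=[-0.4513 0.4513]
Step 7: x=[3.3539 11.6462] v=[1.5932 -1.5932]
Max displacement = 2.0445

Answer: 2.0445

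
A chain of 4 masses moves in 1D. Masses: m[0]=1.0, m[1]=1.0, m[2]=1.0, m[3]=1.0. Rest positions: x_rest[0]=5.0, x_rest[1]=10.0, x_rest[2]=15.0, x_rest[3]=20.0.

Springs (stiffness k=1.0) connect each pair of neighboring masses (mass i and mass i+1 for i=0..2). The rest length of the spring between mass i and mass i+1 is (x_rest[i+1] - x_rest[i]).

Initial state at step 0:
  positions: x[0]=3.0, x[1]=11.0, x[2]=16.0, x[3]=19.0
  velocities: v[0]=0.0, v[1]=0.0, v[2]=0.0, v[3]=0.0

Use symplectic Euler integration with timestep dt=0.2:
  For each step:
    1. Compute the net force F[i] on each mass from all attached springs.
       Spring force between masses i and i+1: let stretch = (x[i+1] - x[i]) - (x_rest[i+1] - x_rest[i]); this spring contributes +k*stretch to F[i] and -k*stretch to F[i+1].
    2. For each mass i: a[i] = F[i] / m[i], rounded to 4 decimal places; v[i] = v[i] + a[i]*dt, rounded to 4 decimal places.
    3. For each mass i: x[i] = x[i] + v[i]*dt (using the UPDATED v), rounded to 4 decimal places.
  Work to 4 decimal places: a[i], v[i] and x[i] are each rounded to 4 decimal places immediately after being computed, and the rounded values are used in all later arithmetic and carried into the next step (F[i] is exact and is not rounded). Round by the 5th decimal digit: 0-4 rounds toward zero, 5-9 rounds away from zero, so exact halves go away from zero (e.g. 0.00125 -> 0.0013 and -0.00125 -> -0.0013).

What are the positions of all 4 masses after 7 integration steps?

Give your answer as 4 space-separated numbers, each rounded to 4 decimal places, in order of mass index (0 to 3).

Answer: 5.3129 8.8406 14.3230 20.5235

Derivation:
Step 0: x=[3.0000 11.0000 16.0000 19.0000] v=[0.0000 0.0000 0.0000 0.0000]
Step 1: x=[3.1200 10.8800 15.9200 19.0800] v=[0.6000 -0.6000 -0.4000 0.4000]
Step 2: x=[3.3504 10.6512 15.7648 19.2336] v=[1.1520 -1.1440 -0.7760 0.7680]
Step 3: x=[3.6728 10.3349 15.5438 19.4484] v=[1.6122 -1.5814 -1.1050 1.0742]
Step 4: x=[4.0617 9.9605 15.2706 19.7071] v=[1.9446 -1.8720 -1.3659 1.2933]
Step 5: x=[4.4866 9.5626 14.9625 19.9883] v=[2.1244 -1.9897 -1.5406 1.4060]
Step 6: x=[4.9145 9.1776 14.6394 20.2685] v=[2.1396 -1.9249 -1.6154 1.4008]
Step 7: x=[5.3129 8.8406 14.3230 20.5235] v=[1.9922 -1.6852 -1.5819 1.2750]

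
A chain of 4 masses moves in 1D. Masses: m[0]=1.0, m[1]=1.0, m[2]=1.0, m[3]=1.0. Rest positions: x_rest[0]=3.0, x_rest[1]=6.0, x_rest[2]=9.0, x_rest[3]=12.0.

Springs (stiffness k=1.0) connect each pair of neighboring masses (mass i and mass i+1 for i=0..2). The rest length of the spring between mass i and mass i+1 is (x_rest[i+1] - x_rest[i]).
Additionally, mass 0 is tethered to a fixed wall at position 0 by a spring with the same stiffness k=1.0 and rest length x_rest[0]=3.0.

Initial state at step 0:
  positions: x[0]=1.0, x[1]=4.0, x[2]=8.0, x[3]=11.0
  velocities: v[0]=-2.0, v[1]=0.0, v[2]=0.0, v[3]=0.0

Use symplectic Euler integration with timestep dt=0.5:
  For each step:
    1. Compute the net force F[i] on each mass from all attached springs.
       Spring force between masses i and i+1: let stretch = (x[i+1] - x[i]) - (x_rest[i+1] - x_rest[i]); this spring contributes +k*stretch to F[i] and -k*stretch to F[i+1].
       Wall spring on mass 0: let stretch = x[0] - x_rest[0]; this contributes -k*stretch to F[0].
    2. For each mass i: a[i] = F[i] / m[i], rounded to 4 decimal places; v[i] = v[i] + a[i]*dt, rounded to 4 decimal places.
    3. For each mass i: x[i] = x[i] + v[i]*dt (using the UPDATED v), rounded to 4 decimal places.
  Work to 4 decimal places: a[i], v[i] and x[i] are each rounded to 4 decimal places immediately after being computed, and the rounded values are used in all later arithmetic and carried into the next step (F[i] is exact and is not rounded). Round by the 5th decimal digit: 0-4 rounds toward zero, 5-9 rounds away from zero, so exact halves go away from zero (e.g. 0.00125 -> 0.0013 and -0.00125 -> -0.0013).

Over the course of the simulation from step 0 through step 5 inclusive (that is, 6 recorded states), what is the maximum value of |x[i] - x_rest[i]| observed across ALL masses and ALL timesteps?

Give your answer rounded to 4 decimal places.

Answer: 2.5000

Derivation:
Step 0: x=[1.0000 4.0000 8.0000 11.0000] v=[-2.0000 0.0000 0.0000 0.0000]
Step 1: x=[0.5000 4.2500 7.7500 11.0000] v=[-1.0000 0.5000 -0.5000 0.0000]
Step 2: x=[0.8125 4.4375 7.4375 10.9375] v=[0.6250 0.3750 -0.6250 -0.1250]
Step 3: x=[1.8282 4.4688 7.2500 10.7500] v=[2.0313 0.0625 -0.3750 -0.3750]
Step 4: x=[3.0470 4.5352 7.2422 10.4375] v=[2.4375 0.1328 -0.0156 -0.6250]
Step 5: x=[3.8761 4.9063 7.3565 10.0762] v=[1.6581 0.7422 0.2286 -0.7227]
Max displacement = 2.5000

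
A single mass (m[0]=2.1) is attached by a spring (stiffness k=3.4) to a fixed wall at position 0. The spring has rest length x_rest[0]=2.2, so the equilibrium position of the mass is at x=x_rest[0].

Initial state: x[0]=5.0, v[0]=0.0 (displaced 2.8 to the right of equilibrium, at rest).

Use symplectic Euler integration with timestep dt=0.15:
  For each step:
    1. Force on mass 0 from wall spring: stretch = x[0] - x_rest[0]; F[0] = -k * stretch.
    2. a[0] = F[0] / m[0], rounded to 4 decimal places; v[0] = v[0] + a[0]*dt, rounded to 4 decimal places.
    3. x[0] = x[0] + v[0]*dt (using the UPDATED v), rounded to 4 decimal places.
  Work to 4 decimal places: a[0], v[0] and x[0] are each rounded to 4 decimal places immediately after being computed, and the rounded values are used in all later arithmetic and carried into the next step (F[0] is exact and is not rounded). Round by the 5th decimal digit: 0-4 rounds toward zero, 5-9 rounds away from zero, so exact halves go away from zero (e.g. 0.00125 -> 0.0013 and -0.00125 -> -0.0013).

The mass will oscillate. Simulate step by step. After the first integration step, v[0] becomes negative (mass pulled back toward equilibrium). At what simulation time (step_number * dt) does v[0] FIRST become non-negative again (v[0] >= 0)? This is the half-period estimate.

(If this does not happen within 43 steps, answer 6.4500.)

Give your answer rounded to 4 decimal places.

Step 0: x=[5.0000] v=[0.0000]
Step 1: x=[4.8980] v=[-0.6800]
Step 2: x=[4.6977] v=[-1.3352]
Step 3: x=[4.4064] v=[-1.9418]
Step 4: x=[4.0348] v=[-2.4776]
Step 5: x=[3.5963] v=[-2.9232]
Step 6: x=[3.1070] v=[-3.2623]
Step 7: x=[2.5846] v=[-3.4826]
Step 8: x=[2.0482] v=[-3.5760]
Step 9: x=[1.5173] v=[-3.5391]
Step 10: x=[1.0113] v=[-3.3733]
Step 11: x=[0.5486] v=[-3.0846]
Step 12: x=[0.1461] v=[-2.6835]
Step 13: x=[-0.1816] v=[-2.1847]
Step 14: x=[-0.4225] v=[-1.6063]
Step 15: x=[-0.5679] v=[-0.9694]
Step 16: x=[-0.6125] v=[-0.2972]
Step 17: x=[-0.5546] v=[0.3858]
First v>=0 after going negative at step 17, time=2.5500

Answer: 2.5500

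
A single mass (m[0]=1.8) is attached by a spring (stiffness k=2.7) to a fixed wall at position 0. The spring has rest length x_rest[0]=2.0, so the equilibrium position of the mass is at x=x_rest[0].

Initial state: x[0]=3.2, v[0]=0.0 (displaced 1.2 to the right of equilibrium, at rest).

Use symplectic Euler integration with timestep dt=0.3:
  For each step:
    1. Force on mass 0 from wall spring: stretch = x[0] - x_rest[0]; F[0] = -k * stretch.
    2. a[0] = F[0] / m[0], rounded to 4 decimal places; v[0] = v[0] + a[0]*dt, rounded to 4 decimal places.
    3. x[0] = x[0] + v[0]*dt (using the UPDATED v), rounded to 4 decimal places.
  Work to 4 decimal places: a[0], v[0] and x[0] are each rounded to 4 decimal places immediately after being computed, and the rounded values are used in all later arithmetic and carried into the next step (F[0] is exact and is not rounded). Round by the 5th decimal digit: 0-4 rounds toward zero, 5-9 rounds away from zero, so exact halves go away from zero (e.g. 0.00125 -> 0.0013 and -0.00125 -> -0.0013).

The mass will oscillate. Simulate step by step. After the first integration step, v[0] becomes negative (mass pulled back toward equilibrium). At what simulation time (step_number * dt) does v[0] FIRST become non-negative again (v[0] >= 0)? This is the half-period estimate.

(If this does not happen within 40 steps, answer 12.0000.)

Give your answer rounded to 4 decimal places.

Answer: 2.7000

Derivation:
Step 0: x=[3.2000] v=[0.0000]
Step 1: x=[3.0380] v=[-0.5400]
Step 2: x=[2.7359] v=[-1.0071]
Step 3: x=[2.3344] v=[-1.3383]
Step 4: x=[1.8878] v=[-1.4888]
Step 5: x=[1.4563] v=[-1.4383]
Step 6: x=[1.0982] v=[-1.1936]
Step 7: x=[0.8619] v=[-0.7878]
Step 8: x=[0.7792] v=[-0.2756]
Step 9: x=[0.8613] v=[0.2738]
First v>=0 after going negative at step 9, time=2.7000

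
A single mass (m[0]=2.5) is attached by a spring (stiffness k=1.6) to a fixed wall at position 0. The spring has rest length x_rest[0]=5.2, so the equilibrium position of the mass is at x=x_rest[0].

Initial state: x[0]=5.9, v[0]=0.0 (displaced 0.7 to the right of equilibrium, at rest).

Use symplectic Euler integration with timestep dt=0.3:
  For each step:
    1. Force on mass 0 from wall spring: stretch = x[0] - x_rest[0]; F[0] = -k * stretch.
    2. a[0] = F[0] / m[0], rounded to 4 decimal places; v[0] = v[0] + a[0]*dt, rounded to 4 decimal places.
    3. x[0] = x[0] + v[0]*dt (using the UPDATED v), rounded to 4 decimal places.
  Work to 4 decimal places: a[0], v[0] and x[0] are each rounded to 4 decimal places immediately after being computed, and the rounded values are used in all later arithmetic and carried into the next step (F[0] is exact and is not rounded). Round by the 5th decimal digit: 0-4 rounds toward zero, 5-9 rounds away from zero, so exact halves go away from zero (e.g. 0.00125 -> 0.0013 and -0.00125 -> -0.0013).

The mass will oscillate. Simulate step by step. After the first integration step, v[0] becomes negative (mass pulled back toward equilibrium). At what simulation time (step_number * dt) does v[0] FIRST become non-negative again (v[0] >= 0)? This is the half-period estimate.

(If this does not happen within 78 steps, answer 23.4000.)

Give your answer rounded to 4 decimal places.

Step 0: x=[5.9000] v=[0.0000]
Step 1: x=[5.8597] v=[-0.1344]
Step 2: x=[5.7814] v=[-0.2611]
Step 3: x=[5.6696] v=[-0.3727]
Step 4: x=[5.5307] v=[-0.4629]
Step 5: x=[5.3728] v=[-0.5264]
Step 6: x=[5.2049] v=[-0.5596]
Step 7: x=[5.0368] v=[-0.5605]
Step 8: x=[4.8780] v=[-0.5292]
Step 9: x=[4.7378] v=[-0.4674]
Step 10: x=[4.6242] v=[-0.3787]
Step 11: x=[4.5437] v=[-0.2682]
Step 12: x=[4.5010] v=[-0.1422]
Step 13: x=[4.4986] v=[-0.0080]
Step 14: x=[4.5366] v=[0.1267]
First v>=0 after going negative at step 14, time=4.2000

Answer: 4.2000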